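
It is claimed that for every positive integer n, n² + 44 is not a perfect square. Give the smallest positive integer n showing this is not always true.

n = 10

The first 9 eligible values, up to n = 9, all satisfy the conclusion.
n = 10: 10² + 44 = 144 = 12², a perfect square.
Hence n = 10 is a counterexample.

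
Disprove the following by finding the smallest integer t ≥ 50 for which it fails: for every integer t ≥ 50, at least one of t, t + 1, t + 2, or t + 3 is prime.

t = 54

Check each integer t ≥ 50 in order until t, t + 1, t + 2, t + 3 are all composite.
t = 50: 53 is prime.
t = 51: 53 is prime.
t = 52: 53 is prime.
t = 53: 53 is prime.
t = 54: 54 = 2 × 27; 55 = 5 × 11; 56 = 2 × 28; 57 = 3 × 19 — all composite.
Hence t = 54 is a counterexample.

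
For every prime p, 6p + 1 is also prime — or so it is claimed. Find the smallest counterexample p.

We need the least prime p for which 6p + 1 is not prime.
The first 7 eligible values, up to p = 17, all satisfy the conclusion.
p = 19: 6p + 1 = 115 = 5 × 23, not prime.
Thus p = 19 disproves the claim, and no smaller p works.

p = 19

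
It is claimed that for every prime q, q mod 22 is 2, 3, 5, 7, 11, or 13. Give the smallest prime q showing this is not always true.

A counterexample is any prime q such that the claim fails; we check each in order.
q = 2: 2 mod 22 = 2.
q = 3: 3 mod 22 = 3.
q = 5: 5 mod 22 = 5.
q = 7: 7 mod 22 = 7.
q = 11: 11 mod 22 = 11.
q = 13: 13 mod 22 = 13.
q = 17: 17 mod 22 = 17 — not in {2, 3, 5, 7, 11, 13}.
So q = 17 is the smallest counterexample.

q = 17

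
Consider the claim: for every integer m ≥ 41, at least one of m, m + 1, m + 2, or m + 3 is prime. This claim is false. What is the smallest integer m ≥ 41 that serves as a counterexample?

m = 48

We need the least integer m ≥ 41 for which m, m + 1, m + 2, m + 3 are all composite.
m = 41: 41 is prime.
m = 42: 43 is prime.
m = 43: 43 is prime.
m = 44: 47 is prime.
m = 45: 47 is prime.
m = 46: 47 is prime.
m = 47: 47 is prime.
m = 48: 48 = 2 × 24; 49 = 7 × 7; 50 = 2 × 25; 51 = 3 × 17 — all composite.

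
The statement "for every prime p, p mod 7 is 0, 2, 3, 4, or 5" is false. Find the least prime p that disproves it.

Check each prime p in order until the claim fails.
The first 5 eligible values, up to p = 11, all satisfy the conclusion.
p = 13: 13 mod 7 = 6 — not in {0, 2, 3, 4, 5}.

p = 13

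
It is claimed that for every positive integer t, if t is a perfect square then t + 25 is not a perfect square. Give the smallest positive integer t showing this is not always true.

t = 144

We need the least positive integer t for which t is a perfect square but t + 25 is a perfect square.
For t = 1, 4, 9, 16, …, 81, 100, 121 the conclusion holds.
t = 144: 144 = 12² and 144 + 25 = 169 = 13².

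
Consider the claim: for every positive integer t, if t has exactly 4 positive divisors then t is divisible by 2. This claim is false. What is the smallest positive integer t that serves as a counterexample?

The first 4 eligible values, up to t = 14, all satisfy the conclusion.
t = 15: τ(15) = 4; 15 mod 2 = 1.
Hence t = 15 is a counterexample.

t = 15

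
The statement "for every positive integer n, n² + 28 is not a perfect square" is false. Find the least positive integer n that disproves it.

n = 6

Check each positive integer n in order until n² + 28 is a perfect square.
For n = 1, 2, 3, 4, 5 the conclusion holds.
n = 6: 6² + 28 = 64 = 8², a perfect square.
Hence n = 6 is a counterexample.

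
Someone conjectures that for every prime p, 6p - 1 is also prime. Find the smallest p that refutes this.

p = 11

Check each prime p in order until 6p - 1 is not prime.
For p = 2, 3, 5, 7 the conclusion holds.
p = 11: 6p - 1 = 65 = 5 × 13, not prime.
Thus p = 11 disproves the claim, and no smaller p works.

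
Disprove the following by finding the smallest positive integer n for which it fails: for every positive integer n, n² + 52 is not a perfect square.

Check each positive integer n in order until n² + 52 is a perfect square.
For n = 1, 2, 3, 4, …, 9, 10, 11 the conclusion holds.
n = 12: 12² + 52 = 196 = 14², a perfect square.

n = 12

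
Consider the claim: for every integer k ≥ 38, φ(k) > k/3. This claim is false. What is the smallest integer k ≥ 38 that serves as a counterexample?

A counterexample is any integer k ≥ 38 such that the claim fails; we check each in order.
For k = 38, 39, 40, 41 the conclusion holds.
k = 42: φ(42) = 12 and 42/3 = 14, so φ(42) ≤ 42/3.
Hence k = 42 is a counterexample.

k = 42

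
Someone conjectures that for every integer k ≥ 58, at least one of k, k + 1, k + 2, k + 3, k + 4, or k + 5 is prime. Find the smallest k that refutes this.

k = 90

A counterexample is any integer k ≥ 58 such that k, k + 1, k + 2, k + 3, k + 4, k + 5 are all composite; we check each in order.
For k = 58, 59, 60, 61, …, 87, 88, 89 the conclusion holds.
k = 90: 90 = 2 × 45; 91 = 7 × 13; 92 = 2 × 46; 93 = 3 × 31; 94 = 2 × 47; 95 = 5 × 19 — all composite.
So k = 90 is the smallest counterexample.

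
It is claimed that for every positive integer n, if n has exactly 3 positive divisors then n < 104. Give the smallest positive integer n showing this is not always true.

n = 121

Check each positive integer n in order until n has exactly 3 positive divisors but the claim fails.
The first 4 eligible values, up to n = 49, all satisfy the conclusion.
n = 121: τ(121) = 3; 121 ≥ 104.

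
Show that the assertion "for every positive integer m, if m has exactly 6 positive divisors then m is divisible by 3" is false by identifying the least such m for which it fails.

m = 20

For m = 12, 18 the conclusion holds.
m = 20: τ(20) = 6; 20 mod 3 = 2.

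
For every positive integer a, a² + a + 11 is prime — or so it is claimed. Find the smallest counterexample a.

a = 10

We need the least positive integer a for which a² + a + 11 is not prime.
The first 9 eligible values, up to a = 9, all satisfy the conclusion.
a = 10: a² + a + 11 = 121 = 11 × 11, composite.
Hence a = 10 is a counterexample.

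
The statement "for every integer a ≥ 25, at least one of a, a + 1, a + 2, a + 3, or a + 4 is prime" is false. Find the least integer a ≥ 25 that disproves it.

a = 32

A counterexample is any integer a ≥ 25 such that a, a + 1, a + 2, a + 3, a + 4 are all composite; we check each in order.
a = 25: 29 is prime.
a = 26: 29 is prime.
a = 27: 29 is prime.
a = 28: 29 is prime.
a = 29: 29 is prime.
a = 30: 31 is prime.
a = 31: 31 is prime.
a = 32: 32 = 2 × 16; 33 = 3 × 11; 34 = 2 × 17; 35 = 5 × 7; 36 = 2 × 18 — all composite.
Thus a = 32 disproves the claim, and no smaller a works.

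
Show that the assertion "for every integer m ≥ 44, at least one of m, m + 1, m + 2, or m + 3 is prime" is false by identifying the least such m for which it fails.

m = 48

Check each integer m ≥ 44 in order until m, m + 1, m + 2, m + 3 are all composite.
The first 4 eligible values, up to m = 47, all satisfy the conclusion.
m = 48: 48 = 2 × 24; 49 = 7 × 7; 50 = 2 × 25; 51 = 3 × 17 — all composite.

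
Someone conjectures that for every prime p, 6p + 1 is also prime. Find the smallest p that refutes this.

p = 19

Check each prime p in order until 6p + 1 is not prime.
For p = 2, 3, 5, 7, 11, 13, 17 the conclusion holds.
p = 19: 6p + 1 = 115 = 5 × 23, not prime.
Hence p = 19 is a counterexample.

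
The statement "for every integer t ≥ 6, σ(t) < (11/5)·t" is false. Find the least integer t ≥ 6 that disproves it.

t = 12

We need the least integer t ≥ 6 for which the claim fails.
t = 6: σ(6) = 12; 12 < 66/5.
t = 7: σ(7) = 8; 8 < 77/5.
t = 8: σ(8) = 15; 15 < 88/5.
t = 9: σ(9) = 13; 13 < 99/5.
t = 10: σ(10) = 18; 18 < 22.
t = 11: σ(11) = 12; 12 < 121/5.
t = 12: σ(12) = 28; 28 ≥ 132/5.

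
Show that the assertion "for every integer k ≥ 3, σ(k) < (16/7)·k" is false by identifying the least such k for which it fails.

Check each integer k ≥ 3 in order until the claim fails.
For k = 3, 4, 5, 6, 7, 8, 9, 10, 11 the conclusion holds.
k = 12: σ(12) = 28; 28 ≥ 192/7.
So k = 12 is the smallest counterexample.

k = 12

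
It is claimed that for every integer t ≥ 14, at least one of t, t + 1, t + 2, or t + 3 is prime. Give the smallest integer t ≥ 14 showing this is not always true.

t = 24

A counterexample is any integer t ≥ 14 such that t, t + 1, t + 2, t + 3 are all composite; we check each in order.
For t = 14, 15, 16, 17, 18, 19, 20, 21, 22, 23 the conclusion holds.
t = 24: 24 = 2 × 12; 25 = 5 × 5; 26 = 2 × 13; 27 = 3 × 9 — all composite.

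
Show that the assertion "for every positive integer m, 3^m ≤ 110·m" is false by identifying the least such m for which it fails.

m = 6

We need the least positive integer m for which 3^m > 110·m.
The first 5 eligible values, up to m = 5, all satisfy the conclusion.
m = 6: 3^m = 729 and 110·m = 660, so 729 > 660.
Thus m = 6 disproves the claim, and no smaller m works.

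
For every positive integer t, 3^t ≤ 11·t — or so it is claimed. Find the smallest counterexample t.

t = 4

A counterexample is any positive integer t such that 3^t > 11·t; we check each in order.
t = 1: 3^t = 3 and 11·t = 11, so 3 ≤ 11.
t = 2: 3^t = 9 and 11·t = 22, so 9 ≤ 22.
t = 3: 3^t = 27 and 11·t = 33, so 27 ≤ 33.
t = 4: 3^t = 81 and 11·t = 44, so 81 > 44.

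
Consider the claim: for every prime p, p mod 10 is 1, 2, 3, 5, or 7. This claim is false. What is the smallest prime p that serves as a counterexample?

A counterexample is any prime p such that the claim fails; we check each in order.
For p = 2, 3, 5, 7, 11, 13, 17 the conclusion holds.
p = 19: 19 mod 10 = 9 — not in {1, 2, 3, 5, 7}.
So p = 19 is the smallest counterexample.

p = 19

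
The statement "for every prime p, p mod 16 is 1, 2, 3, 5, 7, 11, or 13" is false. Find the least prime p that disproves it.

p = 31

We need the least prime p for which the claim fails.
The first 10 eligible values, up to p = 29, all satisfy the conclusion.
p = 31: 31 mod 16 = 15 — not in {1, 2, 3, 5, 7, 11, 13}.
Thus p = 31 disproves the claim, and no smaller p works.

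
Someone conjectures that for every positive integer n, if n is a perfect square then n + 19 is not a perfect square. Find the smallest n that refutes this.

We need the least positive integer n for which n is a perfect square but n + 19 is a perfect square.
For n = 1, 4, 9, 16, 25, 36, 49, 64 the conclusion holds.
n = 81: 81 = 9² and 81 + 19 = 100 = 10².
So n = 81 is the smallest counterexample.

n = 81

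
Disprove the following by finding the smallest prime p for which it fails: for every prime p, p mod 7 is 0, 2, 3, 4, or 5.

Check each prime p in order until the claim fails.
The first 5 eligible values, up to p = 11, all satisfy the conclusion.
p = 13: 13 mod 7 = 6 — not in {0, 2, 3, 4, 5}.

p = 13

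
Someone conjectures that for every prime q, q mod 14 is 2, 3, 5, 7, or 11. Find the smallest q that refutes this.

A counterexample is any prime q such that the claim fails; we check each in order.
The first 5 eligible values, up to q = 11, all satisfy the conclusion.
q = 13: 13 mod 14 = 13 — not in {2, 3, 5, 7, 11}.
So q = 13 is the smallest counterexample.

q = 13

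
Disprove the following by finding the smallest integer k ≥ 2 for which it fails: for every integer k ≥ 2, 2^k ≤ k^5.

For k = 2, 3, 4, 5, …, 20, 21, 22 the conclusion holds.
k = 23: 2^k = 8388608 and k^5 = 6436343, so 8388608 > 6436343.

k = 23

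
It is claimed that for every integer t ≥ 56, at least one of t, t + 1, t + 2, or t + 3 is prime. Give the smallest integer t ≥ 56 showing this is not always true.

t = 62

We need the least integer t ≥ 56 for which t, t + 1, t + 2, t + 3 are all composite.
For t = 56, 57, 58, 59, 60, 61 the conclusion holds.
t = 62: 62 = 2 × 31; 63 = 3 × 21; 64 = 2 × 32; 65 = 5 × 13 — all composite.
Hence t = 62 is a counterexample.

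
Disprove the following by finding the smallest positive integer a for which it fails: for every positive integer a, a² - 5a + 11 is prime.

We need the least positive integer a for which a² - 5a + 11 is not prime.
The first 6 eligible values, up to a = 6, all satisfy the conclusion.
a = 7: a² - 5a + 11 = 25 = 5 × 5, composite.
Hence a = 7 is a counterexample.

a = 7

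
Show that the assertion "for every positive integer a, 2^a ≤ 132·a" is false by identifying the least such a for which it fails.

We need the least positive integer a for which 2^a > 132·a.
For a = 1, 2, 3, 4, 5, 6, 7, 8, 9, 10 the conclusion holds.
a = 11: 2^a = 2048 and 132·a = 1452, so 2048 > 1452.
Hence a = 11 is a counterexample.

a = 11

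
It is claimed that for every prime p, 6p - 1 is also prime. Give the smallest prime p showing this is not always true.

For p = 2, 3, 5, 7 the conclusion holds.
p = 11: 6p - 1 = 65 = 5 × 13, not prime.

p = 11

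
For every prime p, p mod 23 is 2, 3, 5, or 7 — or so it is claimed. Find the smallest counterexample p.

Check each prime p in order until the claim fails.
For p = 2, 3, 5, 7 the conclusion holds.
p = 11: 11 mod 23 = 11 — not in {2, 3, 5, 7}.
Thus p = 11 disproves the claim, and no smaller p works.

p = 11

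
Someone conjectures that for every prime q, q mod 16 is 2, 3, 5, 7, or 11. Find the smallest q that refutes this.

q = 2: 2 mod 16 = 2.
q = 3: 3 mod 16 = 3.
q = 5: 5 mod 16 = 5.
q = 7: 7 mod 16 = 7.
q = 11: 11 mod 16 = 11.
q = 13: 13 mod 16 = 13 — not in {2, 3, 5, 7, 11}.
So q = 13 is the smallest counterexample.

q = 13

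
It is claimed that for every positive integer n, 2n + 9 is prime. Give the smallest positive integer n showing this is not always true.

We need the least positive integer n for which 2n + 9 is not prime.
For n = 1, 2 the conclusion holds.
n = 3: 2n + 9 = 15 = 3 × 5, composite.
So n = 3 is the smallest counterexample.

n = 3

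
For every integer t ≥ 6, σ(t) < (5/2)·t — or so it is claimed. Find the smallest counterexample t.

For t = 6, 7, 8, 9, …, 21, 22, 23 the conclusion holds.
t = 24: σ(24) = 60; 60 ≥ 60.
Thus t = 24 disproves the claim, and no smaller t works.

t = 24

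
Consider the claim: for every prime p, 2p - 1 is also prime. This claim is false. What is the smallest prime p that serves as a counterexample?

p = 5

A counterexample is any prime p such that 2p - 1 is not prime; we check each in order.
For p = 2, 3 the conclusion holds.
p = 5: 2p - 1 = 9 = 3 × 3, not prime.
So p = 5 is the smallest counterexample.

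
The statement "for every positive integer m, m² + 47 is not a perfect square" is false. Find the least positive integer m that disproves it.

Check each positive integer m in order until m² + 47 is a perfect square.
The first 22 eligible values, up to m = 22, all satisfy the conclusion.
m = 23: 23² + 47 = 576 = 24², a perfect square.
So m = 23 is the smallest counterexample.

m = 23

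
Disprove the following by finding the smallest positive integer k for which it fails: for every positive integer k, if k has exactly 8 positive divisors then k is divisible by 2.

Check each positive integer k in order until k has exactly 8 positive divisors but k is not divisible by 2.
The first 12 eligible values, up to k = 104, all satisfy the conclusion.
k = 105: τ(105) = 8; 105 mod 2 = 1.

k = 105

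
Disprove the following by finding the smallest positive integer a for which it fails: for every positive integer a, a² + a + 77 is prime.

a = 6

Check each positive integer a in order until a² + a + 77 is not prime.
a = 1: a² + a + 77 = 79, prime.
a = 2: a² + a + 77 = 83, prime.
a = 3: a² + a + 77 = 89, prime.
a = 4: a² + a + 77 = 97, prime.
a = 5: a² + a + 77 = 107, prime.
a = 6: a² + a + 77 = 119 = 7 × 17, composite.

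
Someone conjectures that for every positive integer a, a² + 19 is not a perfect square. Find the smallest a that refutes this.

a = 9

A counterexample is any positive integer a such that a² + 19 is a perfect square; we check each in order.
For a = 1, 2, 3, 4, 5, 6, 7, 8 the conclusion holds.
a = 9: 9² + 19 = 100 = 10², a perfect square.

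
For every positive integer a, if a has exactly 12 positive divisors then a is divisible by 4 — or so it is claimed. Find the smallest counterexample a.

A counterexample is any positive integer a such that a has exactly 12 positive divisors but a is not divisible by 4; we check each in order.
For a = 60, 72, 84 the conclusion holds.
a = 90: τ(90) = 12; 90 mod 4 = 2.
Thus a = 90 disproves the claim, and no smaller a works.

a = 90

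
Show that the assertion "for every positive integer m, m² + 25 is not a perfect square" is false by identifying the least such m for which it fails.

For m = 1, 2, 3, 4, …, 9, 10, 11 the conclusion holds.
m = 12: 12² + 25 = 169 = 13², a perfect square.

m = 12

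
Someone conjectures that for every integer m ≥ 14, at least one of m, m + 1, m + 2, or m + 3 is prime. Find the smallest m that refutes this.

m = 24

For m = 14, 15, 16, 17, 18, 19, 20, 21, 22, 23 the conclusion holds.
m = 24: 24 = 2 × 12; 25 = 5 × 5; 26 = 2 × 13; 27 = 3 × 9 — all composite.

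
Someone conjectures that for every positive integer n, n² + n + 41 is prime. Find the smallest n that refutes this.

n = 40

A counterexample is any positive integer n such that n² + n + 41 is not prime; we check each in order.
The first 39 eligible values, up to n = 39, all satisfy the conclusion.
n = 40: n² + n + 41 = 1681 = 41 × 41, composite.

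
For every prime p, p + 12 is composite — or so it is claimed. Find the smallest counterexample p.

For p = 2, 3 the conclusion holds.
p = 5: p + 12 = 17, prime — not composite.
So p = 5 is the smallest counterexample.

p = 5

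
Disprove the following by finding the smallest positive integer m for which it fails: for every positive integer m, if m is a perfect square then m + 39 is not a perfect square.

A counterexample is any positive integer m such that m is a perfect square but m + 39 is a perfect square; we check each in order.
For m = 1, 4, 9, 16 the conclusion holds.
m = 25: 25 = 5² and 25 + 39 = 64 = 8².

m = 25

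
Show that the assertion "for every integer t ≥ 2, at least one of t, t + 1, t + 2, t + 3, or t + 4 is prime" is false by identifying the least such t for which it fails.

t = 24

Check each integer t ≥ 2 in order until t, t + 1, t + 2, t + 3, t + 4 are all composite.
For t = 2, 3, 4, 5, …, 21, 22, 23 the conclusion holds.
t = 24: 24 = 2 × 12; 25 = 5 × 5; 26 = 2 × 13; 27 = 3 × 9; 28 = 2 × 14 — all composite.
So t = 24 is the smallest counterexample.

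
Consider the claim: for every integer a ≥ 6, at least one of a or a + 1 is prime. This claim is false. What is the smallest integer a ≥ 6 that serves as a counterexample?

a = 8

a = 6: 7 is prime.
a = 7: 7 is prime.
a = 8: 8 = 2 × 4; 9 = 3 × 3 — both composite.
Thus a = 8 disproves the claim, and no smaller a works.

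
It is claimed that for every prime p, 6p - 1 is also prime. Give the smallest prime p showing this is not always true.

p = 11

Check each prime p in order until 6p - 1 is not prime.
p = 2: 6p - 1 = 11, prime.
p = 3: 6p - 1 = 17, prime.
p = 5: 6p - 1 = 29, prime.
p = 7: 6p - 1 = 41, prime.
p = 11: 6p - 1 = 65 = 5 × 13, not prime.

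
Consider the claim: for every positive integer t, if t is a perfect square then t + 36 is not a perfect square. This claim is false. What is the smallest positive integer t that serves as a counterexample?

We need the least positive integer t for which t is a perfect square but t + 36 is a perfect square.
For t = 1, 4, 9, 16, 25, 36, 49 the conclusion holds.
t = 64: 64 = 8² and 64 + 36 = 100 = 10².
So t = 64 is the smallest counterexample.

t = 64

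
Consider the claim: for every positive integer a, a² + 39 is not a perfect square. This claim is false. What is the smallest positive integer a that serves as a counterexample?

For a = 1, 2, 3, 4 the conclusion holds.
a = 5: 5² + 39 = 64 = 8², a perfect square.
So a = 5 is the smallest counterexample.

a = 5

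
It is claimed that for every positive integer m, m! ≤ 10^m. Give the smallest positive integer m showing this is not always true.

m = 25

We need the least positive integer m for which m! > 10^m.
For m = 1, 2, 3, 4, …, 22, 23, 24 the conclusion holds.
m = 25: m! = 15511210043330985984000000 and 10^m = 10000000000000000000000000, so 15511210043330985984000000 > 10000000000000000000000000.
So m = 25 is the smallest counterexample.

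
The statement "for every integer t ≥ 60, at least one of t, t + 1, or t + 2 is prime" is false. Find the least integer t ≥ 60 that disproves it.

Check each integer t ≥ 60 in order until t, t + 1, t + 2 are all composite.
t = 60: 61 is prime.
t = 61: 61 is prime.
t = 62: 62 = 2 × 31; 63 = 3 × 21; 64 = 2 × 32 — all composite.

t = 62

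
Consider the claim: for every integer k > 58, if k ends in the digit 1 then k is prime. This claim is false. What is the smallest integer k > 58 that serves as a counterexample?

We need the least integer k > 58 for which k ends in the digit 1 but k is not prime.
k = 61: 61 ends in 1 and is prime.
k = 71: 71 ends in 1 and is prime.
k = 81: 81 ends in 1; 81 = 3 × 27, composite.

k = 81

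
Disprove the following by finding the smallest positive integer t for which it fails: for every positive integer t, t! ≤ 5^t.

We need the least positive integer t for which t! > 5^t.
The first 11 eligible values, up to t = 11, all satisfy the conclusion.
t = 12: t! = 479001600 and 5^t = 244140625, so 479001600 > 244140625.
Hence t = 12 is a counterexample.

t = 12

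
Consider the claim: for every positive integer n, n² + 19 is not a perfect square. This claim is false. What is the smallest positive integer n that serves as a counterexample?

n = 9

Check each positive integer n in order until n² + 19 is a perfect square.
n = 1: 1² + 19 = 20, not a perfect square.
n = 2: 2² + 19 = 23, not a perfect square.
n = 3: 3² + 19 = 28, not a perfect square.
n = 4: 4² + 19 = 35, not a perfect square.
n = 5: 5² + 19 = 44, not a perfect square.
n = 6: 6² + 19 = 55, not a perfect square.
n = 7: 7² + 19 = 68, not a perfect square.
n = 8: 8² + 19 = 83, not a perfect square.
n = 9: 9² + 19 = 100 = 10², a perfect square.
Thus n = 9 disproves the claim, and no smaller n works.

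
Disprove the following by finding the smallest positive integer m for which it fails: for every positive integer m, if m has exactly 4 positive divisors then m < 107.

For m = 6, 8, 10, 14, …, 94, 95, 106 the conclusion holds.
m = 111: τ(111) = 4; 111 ≥ 107.

m = 111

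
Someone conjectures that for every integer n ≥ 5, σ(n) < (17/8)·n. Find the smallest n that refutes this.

Check each integer n ≥ 5 in order until the claim fails.
The first 7 eligible values, up to n = 11, all satisfy the conclusion.
n = 12: σ(12) = 28; 28 ≥ 51/2.
Hence n = 12 is a counterexample.

n = 12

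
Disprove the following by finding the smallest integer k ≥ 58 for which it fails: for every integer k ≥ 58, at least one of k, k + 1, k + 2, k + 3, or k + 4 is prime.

For k = 58, 59, 60, 61 the conclusion holds.
k = 62: 62 = 2 × 31; 63 = 3 × 21; 64 = 2 × 32; 65 = 5 × 13; 66 = 2 × 33 — all composite.

k = 62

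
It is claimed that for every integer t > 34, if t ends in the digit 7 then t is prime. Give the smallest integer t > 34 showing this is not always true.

t = 57

Check each integer t > 34 in order until t ends in the digit 7 but t is not prime.
t = 37: 37 ends in 7 and is prime.
t = 47: 47 ends in 7 and is prime.
t = 57: 57 ends in 7; 57 = 3 × 19, composite.
Thus t = 57 disproves the claim, and no smaller t works.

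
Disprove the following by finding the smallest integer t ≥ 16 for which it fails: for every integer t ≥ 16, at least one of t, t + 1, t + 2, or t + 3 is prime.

t = 24

A counterexample is any integer t ≥ 16 such that t, t + 1, t + 2, t + 3 are all composite; we check each in order.
t = 16: 17 is prime.
t = 17: 17 is prime.
t = 18: 19 is prime.
t = 19: 19 is prime.
t = 20: 23 is prime.
t = 21: 23 is prime.
t = 22: 23 is prime.
t = 23: 23 is prime.
t = 24: 24 = 2 × 12; 25 = 5 × 5; 26 = 2 × 13; 27 = 3 × 9 — all composite.
Thus t = 24 disproves the claim, and no smaller t works.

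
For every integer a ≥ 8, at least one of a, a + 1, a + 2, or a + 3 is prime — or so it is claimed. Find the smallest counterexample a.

a = 24

Check each integer a ≥ 8 in order until a, a + 1, a + 2, a + 3 are all composite.
The first 16 eligible values, up to a = 23, all satisfy the conclusion.
a = 24: 24 = 2 × 12; 25 = 5 × 5; 26 = 2 × 13; 27 = 3 × 9 — all composite.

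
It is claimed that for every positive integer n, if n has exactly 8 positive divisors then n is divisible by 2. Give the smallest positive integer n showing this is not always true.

n = 105

For n = 24, 30, 40, 42, …, 88, 102, 104 the conclusion holds.
n = 105: τ(105) = 8; 105 mod 2 = 1.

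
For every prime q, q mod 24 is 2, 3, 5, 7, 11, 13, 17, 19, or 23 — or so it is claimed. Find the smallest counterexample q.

The first 20 eligible values, up to q = 71, all satisfy the conclusion.
q = 73: 73 mod 24 = 1 — not in {2, 3, 5, 7, 11, 13, 17, 19, 23}.

q = 73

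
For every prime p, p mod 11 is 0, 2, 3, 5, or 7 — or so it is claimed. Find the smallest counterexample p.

p = 17

The first 6 eligible values, up to p = 13, all satisfy the conclusion.
p = 17: 17 mod 11 = 6 — not in {0, 2, 3, 5, 7}.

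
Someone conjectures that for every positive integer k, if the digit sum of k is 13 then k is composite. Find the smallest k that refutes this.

k = 67

Check each positive integer k in order until the digit sum of k is 13 but k is prime.
k = 49: digit sum 13; 49 is composite.
k = 58: digit sum 13; 58 is composite.
k = 67: digit sum 13; 67 is prime, not composite.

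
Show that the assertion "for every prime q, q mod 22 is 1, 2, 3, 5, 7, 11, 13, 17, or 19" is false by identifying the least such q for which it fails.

For q = 2, 3, 5, 7, 11, 13, 17, 19, 23, 29 the conclusion holds.
q = 31: 31 mod 22 = 9 — not in {1, 2, 3, 5, 7, 11, 13, 17, 19}.

q = 31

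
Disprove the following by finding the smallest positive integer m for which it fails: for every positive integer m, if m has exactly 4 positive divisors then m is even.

We need the least positive integer m for which m has exactly 4 positive divisors but m is odd.
m = 6: divisors of 6: 1, 2, 3, 6; 6 is even.
m = 8: divisors of 8: 1, 2, 4, 8; 8 is even.
m = 10: divisors of 10: 1, 2, 5, 10; 10 is even.
m = 14: divisors of 14: 1, 2, 7, 14; 14 is even.
m = 15: divisors of 15: 1, 3, 5, 15; 15 is odd.
Thus m = 15 disproves the claim, and no smaller m works.

m = 15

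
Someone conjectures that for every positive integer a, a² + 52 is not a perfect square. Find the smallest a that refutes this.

a = 12

Check each positive integer a in order until a² + 52 is a perfect square.
For a = 1, 2, 3, 4, …, 9, 10, 11 the conclusion holds.
a = 12: 12² + 52 = 196 = 14², a perfect square.
Thus a = 12 disproves the claim, and no smaller a works.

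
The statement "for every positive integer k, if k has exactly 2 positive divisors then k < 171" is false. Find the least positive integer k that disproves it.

k = 173

A counterexample is any positive integer k such that k has exactly 2 positive divisors but the claim fails; we check each in order.
For k = 2, 3, 5, 7, …, 157, 163, 167 the conclusion holds.
k = 173: τ(173) = 2; 173 ≥ 171.
So k = 173 is the smallest counterexample.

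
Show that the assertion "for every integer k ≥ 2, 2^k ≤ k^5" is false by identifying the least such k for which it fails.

k = 23

We need the least integer k ≥ 2 for which 2^k > k^5.
For k = 2, 3, 4, 5, …, 20, 21, 22 the conclusion holds.
k = 23: 2^k = 8388608 and k^5 = 6436343, so 8388608 > 6436343.
Thus k = 23 disproves the claim, and no smaller k works.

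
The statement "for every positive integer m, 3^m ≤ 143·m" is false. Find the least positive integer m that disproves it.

m = 7

The first 6 eligible values, up to m = 6, all satisfy the conclusion.
m = 7: 3^m = 2187 and 143·m = 1001, so 2187 > 1001.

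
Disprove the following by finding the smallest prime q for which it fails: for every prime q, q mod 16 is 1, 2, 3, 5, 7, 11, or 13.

q = 31

The first 10 eligible values, up to q = 29, all satisfy the conclusion.
q = 31: 31 mod 16 = 15 — not in {1, 2, 3, 5, 7, 11, 13}.
Thus q = 31 disproves the claim, and no smaller q works.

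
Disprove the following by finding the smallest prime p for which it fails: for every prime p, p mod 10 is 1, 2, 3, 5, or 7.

A counterexample is any prime p such that the claim fails; we check each in order.
For p = 2, 3, 5, 7, 11, 13, 17 the conclusion holds.
p = 19: 19 mod 10 = 9 — not in {1, 2, 3, 5, 7}.
So p = 19 is the smallest counterexample.

p = 19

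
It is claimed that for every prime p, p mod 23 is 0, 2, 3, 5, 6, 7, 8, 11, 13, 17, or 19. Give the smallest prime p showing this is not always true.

Check each prime p in order until the claim fails.
For p = 2, 3, 5, 7, …, 23, 29, 31 the conclusion holds.
p = 37: 37 mod 23 = 14 — not in {0, 2, 3, 5, 6, 7, 8, 11, 13, 17, 19}.
So p = 37 is the smallest counterexample.

p = 37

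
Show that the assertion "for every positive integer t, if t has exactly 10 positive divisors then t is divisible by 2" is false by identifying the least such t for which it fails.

t = 405

A counterexample is any positive integer t such that t has exactly 10 positive divisors but t is not divisible by 2; we check each in order.
For t = 48, 80, 112, 162, 176, 208, 272, 304, 368 the conclusion holds.
t = 405: τ(405) = 10; 405 mod 2 = 1.
Hence t = 405 is a counterexample.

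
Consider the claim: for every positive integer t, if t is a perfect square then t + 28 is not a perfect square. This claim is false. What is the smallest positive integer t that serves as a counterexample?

Check each positive integer t in order until t is a perfect square but t + 28 is a perfect square.
t = 1: 1 + 28 = 29, not a perfect square.
t = 4: 4 + 28 = 32, not a perfect square.
t = 9: 9 + 28 = 37, not a perfect square.
t = 16: 16 + 28 = 44, not a perfect square.
t = 25: 25 + 28 = 53, not a perfect square.
t = 36: 36 = 6² and 36 + 28 = 64 = 8².

t = 36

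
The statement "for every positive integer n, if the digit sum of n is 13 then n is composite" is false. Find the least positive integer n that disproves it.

For n = 49, 58 the conclusion holds.
n = 67: digit sum 13; 67 is prime, not composite.

n = 67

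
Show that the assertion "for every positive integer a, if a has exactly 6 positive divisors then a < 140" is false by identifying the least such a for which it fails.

For a = 12, 18, 20, 28, …, 116, 117, 124 the conclusion holds.
a = 147: τ(147) = 6; 147 ≥ 140.
Hence a = 147 is a counterexample.

a = 147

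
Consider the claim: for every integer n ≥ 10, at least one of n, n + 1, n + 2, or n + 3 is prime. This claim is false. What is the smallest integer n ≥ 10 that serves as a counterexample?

A counterexample is any integer n ≥ 10 such that n, n + 1, n + 2, n + 3 are all composite; we check each in order.
The first 14 eligible values, up to n = 23, all satisfy the conclusion.
n = 24: 24 = 2 × 12; 25 = 5 × 5; 26 = 2 × 13; 27 = 3 × 9 — all composite.

n = 24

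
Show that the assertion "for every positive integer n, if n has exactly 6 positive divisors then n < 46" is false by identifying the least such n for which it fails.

n = 50

A counterexample is any positive integer n such that n has exactly 6 positive divisors but the claim fails; we check each in order.
The first 7 eligible values, up to n = 45, all satisfy the conclusion.
n = 50: τ(50) = 6; 50 ≥ 46.
Thus n = 50 disproves the claim, and no smaller n works.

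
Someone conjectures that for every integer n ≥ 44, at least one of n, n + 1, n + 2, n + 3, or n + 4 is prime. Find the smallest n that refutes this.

Check each integer n ≥ 44 in order until n, n + 1, n + 2, n + 3, n + 4 are all composite.
n = 44: 47 is prime.
n = 45: 47 is prime.
n = 46: 47 is prime.
n = 47: 47 is prime.
n = 48: 48 = 2 × 24; 49 = 7 × 7; 50 = 2 × 25; 51 = 3 × 17; 52 = 2 × 26 — all composite.

n = 48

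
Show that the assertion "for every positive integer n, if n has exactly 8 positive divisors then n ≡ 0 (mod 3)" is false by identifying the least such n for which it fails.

n = 24: τ(24) = 8; 24 ≡ 0 (mod 3).
n = 30: τ(30) = 8; 30 ≡ 0 (mod 3).
n = 40: τ(40) = 8; 40 ≡ 1 (mod 3).
Thus n = 40 disproves the claim, and no smaller n works.

n = 40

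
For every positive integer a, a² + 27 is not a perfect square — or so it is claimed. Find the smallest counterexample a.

We need the least positive integer a for which a² + 27 is a perfect square.
For a = 1, 2 the conclusion holds.
a = 3: 3² + 27 = 36 = 6², a perfect square.

a = 3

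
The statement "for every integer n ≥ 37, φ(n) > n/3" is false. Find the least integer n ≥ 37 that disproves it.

The first 5 eligible values, up to n = 41, all satisfy the conclusion.
n = 42: φ(42) = 12 and 42/3 = 14, so φ(42) ≤ 42/3.
So n = 42 is the smallest counterexample.

n = 42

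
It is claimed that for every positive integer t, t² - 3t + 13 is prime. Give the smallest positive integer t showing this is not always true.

t = 12

For t = 1, 2, 3, 4, …, 9, 10, 11 the conclusion holds.
t = 12: t² - 3t + 13 = 121 = 11 × 11, composite.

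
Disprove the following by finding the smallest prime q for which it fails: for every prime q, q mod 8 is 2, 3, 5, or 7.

q = 17

We need the least prime q for which the claim fails.
The first 6 eligible values, up to q = 13, all satisfy the conclusion.
q = 17: 17 mod 8 = 1 — not in {2, 3, 5, 7}.
Thus q = 17 disproves the claim, and no smaller q works.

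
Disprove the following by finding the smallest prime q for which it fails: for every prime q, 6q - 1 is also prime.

q = 11

The first 4 eligible values, up to q = 7, all satisfy the conclusion.
q = 11: 6q - 1 = 65 = 5 × 13, not prime.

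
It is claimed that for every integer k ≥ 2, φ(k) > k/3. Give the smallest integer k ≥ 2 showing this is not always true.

k = 6

Check each integer k ≥ 2 in order until the claim fails.
k = 2: φ(2) = 1 and 2/3 = 2/3, so φ(2) > 2/3.
k = 3: φ(3) = 2 and 3/3 = 1, so φ(3) > 3/3.
k = 4: φ(4) = 2 and 4/3 = 4/3, so φ(4) > 4/3.
k = 5: φ(5) = 4 and 5/3 = 5/3, so φ(5) > 5/3.
k = 6: φ(6) = 2 and 6/3 = 2, so φ(6) ≤ 6/3.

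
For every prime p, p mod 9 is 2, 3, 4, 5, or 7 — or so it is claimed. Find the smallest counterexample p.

Check each prime p in order until the claim fails.
The first 6 eligible values, up to p = 13, all satisfy the conclusion.
p = 17: 17 mod 9 = 8 — not in {2, 3, 4, 5, 7}.

p = 17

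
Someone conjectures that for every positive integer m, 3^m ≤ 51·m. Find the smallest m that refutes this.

m = 6

We need the least positive integer m for which 3^m > 51·m.
The first 5 eligible values, up to m = 5, all satisfy the conclusion.
m = 6: 3^m = 729 and 51·m = 306, so 729 > 306.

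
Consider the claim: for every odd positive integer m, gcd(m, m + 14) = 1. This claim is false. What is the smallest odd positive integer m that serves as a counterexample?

m = 7

For m = 1, 3, 5 the conclusion holds.
m = 7: gcd(7, 21) = 7.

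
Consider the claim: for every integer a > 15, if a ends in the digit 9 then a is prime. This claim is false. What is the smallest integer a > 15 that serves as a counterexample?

Check each integer a > 15 in order until a ends in the digit 9 but a is not prime.
a = 19: 19 ends in 9 and is prime.
a = 29: 29 ends in 9 and is prime.
a = 39: 39 ends in 9; 39 = 3 × 13, composite.
Thus a = 39 disproves the claim, and no smaller a works.

a = 39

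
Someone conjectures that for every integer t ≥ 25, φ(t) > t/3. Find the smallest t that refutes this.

A counterexample is any integer t ≥ 25 such that the claim fails; we check each in order.
For t = 25, 26, 27, 28, 29 the conclusion holds.
t = 30: φ(30) = 8 and 30/3 = 10, so φ(30) ≤ 30/3.
Thus t = 30 disproves the claim, and no smaller t works.

t = 30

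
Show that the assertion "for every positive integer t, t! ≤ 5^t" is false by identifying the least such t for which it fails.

Check each positive integer t in order until t! > 5^t.
The first 11 eligible values, up to t = 11, all satisfy the conclusion.
t = 12: t! = 479001600 and 5^t = 244140625, so 479001600 > 244140625.
Hence t = 12 is a counterexample.

t = 12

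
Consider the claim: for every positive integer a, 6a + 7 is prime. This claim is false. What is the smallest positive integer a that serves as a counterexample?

a = 3

A counterexample is any positive integer a such that 6a + 7 is not prime; we check each in order.
a = 1: 6a + 7 = 13, prime.
a = 2: 6a + 7 = 19, prime.
a = 3: 6a + 7 = 25 = 5 × 5, composite.
Thus a = 3 disproves the claim, and no smaller a works.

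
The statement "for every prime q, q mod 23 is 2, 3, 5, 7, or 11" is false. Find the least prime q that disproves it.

Check each prime q in order until the claim fails.
q = 2: 2 mod 23 = 2.
q = 3: 3 mod 23 = 3.
q = 5: 5 mod 23 = 5.
q = 7: 7 mod 23 = 7.
q = 11: 11 mod 23 = 11.
q = 13: 13 mod 23 = 13 — not in {2, 3, 5, 7, 11}.

q = 13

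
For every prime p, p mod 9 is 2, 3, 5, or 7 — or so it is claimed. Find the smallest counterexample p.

p = 13

A counterexample is any prime p such that the claim fails; we check each in order.
For p = 2, 3, 5, 7, 11 the conclusion holds.
p = 13: 13 mod 9 = 4 — not in {2, 3, 5, 7}.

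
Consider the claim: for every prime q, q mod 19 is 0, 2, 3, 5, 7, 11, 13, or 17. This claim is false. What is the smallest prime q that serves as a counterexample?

q = 23

We need the least prime q for which the claim fails.
The first 8 eligible values, up to q = 19, all satisfy the conclusion.
q = 23: 23 mod 19 = 4 — not in {0, 2, 3, 5, 7, 11, 13, 17}.
So q = 23 is the smallest counterexample.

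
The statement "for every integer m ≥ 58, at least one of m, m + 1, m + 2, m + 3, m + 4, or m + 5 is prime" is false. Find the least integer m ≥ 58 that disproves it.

A counterexample is any integer m ≥ 58 such that m, m + 1, m + 2, m + 3, m + 4, m + 5 are all composite; we check each in order.
The first 32 eligible values, up to m = 89, all satisfy the conclusion.
m = 90: 90 = 2 × 45; 91 = 7 × 13; 92 = 2 × 46; 93 = 3 × 31; 94 = 2 × 47; 95 = 5 × 19 — all composite.
So m = 90 is the smallest counterexample.

m = 90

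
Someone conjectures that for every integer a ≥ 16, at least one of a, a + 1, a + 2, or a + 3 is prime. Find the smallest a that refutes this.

A counterexample is any integer a ≥ 16 such that a, a + 1, a + 2, a + 3 are all composite; we check each in order.
a = 16: 17 is prime.
a = 17: 17 is prime.
a = 18: 19 is prime.
a = 19: 19 is prime.
a = 20: 23 is prime.
a = 21: 23 is prime.
a = 22: 23 is prime.
a = 23: 23 is prime.
a = 24: 24 = 2 × 12; 25 = 5 × 5; 26 = 2 × 13; 27 = 3 × 9 — all composite.

a = 24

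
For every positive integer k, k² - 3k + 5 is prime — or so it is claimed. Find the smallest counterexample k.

A counterexample is any positive integer k such that k² - 3k + 5 is not prime; we check each in order.
k = 1: k² - 3k + 5 = 3, prime.
k = 2: k² - 3k + 5 = 3, prime.
k = 3: k² - 3k + 5 = 5, prime.
k = 4: k² - 3k + 5 = 9 = 3 × 3, composite.
So k = 4 is the smallest counterexample.

k = 4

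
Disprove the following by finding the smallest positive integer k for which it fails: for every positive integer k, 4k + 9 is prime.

k = 3

A counterexample is any positive integer k such that 4k + 9 is not prime; we check each in order.
k = 1: 4k + 9 = 13, prime.
k = 2: 4k + 9 = 17, prime.
k = 3: 4k + 9 = 21 = 3 × 7, composite.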